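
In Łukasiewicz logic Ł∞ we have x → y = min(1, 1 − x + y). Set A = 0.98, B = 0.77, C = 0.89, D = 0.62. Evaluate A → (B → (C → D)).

C → D = min(1, 1 − 0.89 + 0.62) = min(1, 0.73) = 0.73
B → (C → D) = min(1, 1 − 0.77 + 0.73) = min(1, 0.96) = 0.96
A → (B → (C → D)) = min(1, 1 − 0.98 + 0.96) = min(1, 0.98) = 0.98

0.98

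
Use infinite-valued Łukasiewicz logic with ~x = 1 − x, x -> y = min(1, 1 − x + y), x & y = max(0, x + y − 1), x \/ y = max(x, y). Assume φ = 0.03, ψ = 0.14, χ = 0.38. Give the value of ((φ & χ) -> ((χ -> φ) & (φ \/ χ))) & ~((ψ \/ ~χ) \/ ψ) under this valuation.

0.38

φ & χ = max(0, 0.03 + 0.38 − 1) = max(0, -0.59) = 0.00
χ -> φ = min(1, 1 − 0.38 + 0.03) = min(1, 0.65) = 0.65
φ \/ χ = max(0.03, 0.38) = 0.38
(χ -> φ) & (φ \/ χ) = max(0, 0.65 + 0.38 − 1) = max(0, 0.03) = 0.03
(φ & χ) -> ((χ -> φ) & (φ \/ χ)) = min(1, 1 − 0.00 + 0.03) = min(1, 1.03) = 1.00
~χ = 1 − 0.38 = 0.62
ψ \/ ~χ = max(0.14, 0.62) = 0.62
(ψ \/ ~χ) \/ ψ = max(0.62, 0.14) = 0.62
~((ψ \/ ~χ) \/ ψ) = 1 − 0.62 = 0.38
((φ & χ) -> ((χ -> φ) & (φ \/ χ))) & ~((ψ \/ ~χ) \/ ψ) = max(0, 1.00 + 0.38 − 1) = max(0, 0.38) = 0.38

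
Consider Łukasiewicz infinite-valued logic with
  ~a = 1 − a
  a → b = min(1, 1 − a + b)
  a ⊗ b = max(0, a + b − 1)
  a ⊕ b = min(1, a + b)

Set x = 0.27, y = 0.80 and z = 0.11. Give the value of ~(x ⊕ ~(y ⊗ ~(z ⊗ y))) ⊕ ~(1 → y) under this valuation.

z ⊗ y = max(0, 0.11 + 0.80 − 1) = max(0, -0.09) = 0.00
~(z ⊗ y) = 1 − 0.00 = 1.00
y ⊗ ~(z ⊗ y) = max(0, 0.80 + 1.00 − 1) = max(0, 0.80) = 0.80
~(y ⊗ ~(z ⊗ y)) = 1 − 0.80 = 0.20
x ⊕ ~(y ⊗ ~(z ⊗ y)) = min(1, 0.27 + 0.20) = min(1, 0.47) = 0.47
~(x ⊕ ~(y ⊗ ~(z ⊗ y))) = 1 − 0.47 = 0.53
1 → y = min(1, 1 − 1.00 + 0.80) = min(1, 0.80) = 0.80
~(1 → y) = 1 − 0.80 = 0.20
~(x ⊕ ~(y ⊗ ~(z ⊗ y))) ⊕ ~(1 → y) = min(1, 0.53 + 0.20) = min(1, 0.73) = 0.73

0.73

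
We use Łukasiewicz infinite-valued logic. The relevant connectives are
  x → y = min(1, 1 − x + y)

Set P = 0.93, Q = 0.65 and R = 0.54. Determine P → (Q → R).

0.96

Q → R = min(1, 1 − 0.65 + 0.54) = min(1, 0.89) = 0.89
P → (Q → R) = min(1, 1 − 0.93 + 0.89) = min(1, 0.96) = 0.96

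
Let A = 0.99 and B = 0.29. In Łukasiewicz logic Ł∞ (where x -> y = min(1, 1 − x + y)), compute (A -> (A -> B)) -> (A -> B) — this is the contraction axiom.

A -> B = min(1, 1 − 0.99 + 0.29) = min(1, 0.30) = 0.30
A -> (A -> B) = min(1, 1 − 0.99 + 0.30) = min(1, 0.31) = 0.31
(A -> (A -> B)) -> (A -> B) = min(1, 1 − 0.31 + 0.30) = min(1, 0.99) = 0.99
(The value 0.99 < 1 shows this instance is not satisfied; fails in Ł∞ (the t-norm is not idempotent).)

0.99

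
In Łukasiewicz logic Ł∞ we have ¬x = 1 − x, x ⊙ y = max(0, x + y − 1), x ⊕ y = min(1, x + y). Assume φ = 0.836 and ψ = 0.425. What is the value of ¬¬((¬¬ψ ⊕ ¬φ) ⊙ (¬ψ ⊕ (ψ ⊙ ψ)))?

0.164

¬ψ = 1 − 0.425 = 0.575
¬¬ψ = 1 − 0.575 = 0.425
¬φ = 1 − 0.836 = 0.164
¬¬ψ ⊕ ¬φ = min(1, 0.425 + 0.164) = min(1, 0.589) = 0.589
ψ ⊙ ψ = max(0, 0.425 + 0.425 − 1) = max(0, -0.150) = 0.000
¬ψ ⊕ (ψ ⊙ ψ) = min(1, 0.575 + 0.000) = min(1, 0.575) = 0.575
(¬¬ψ ⊕ ¬φ) ⊙ (¬ψ ⊕ (ψ ⊙ ψ)) = max(0, 0.589 + 0.575 − 1) = max(0, 0.164) = 0.164
¬((¬¬ψ ⊕ ¬φ) ⊙ (¬ψ ⊕ (ψ ⊙ ψ))) = 1 − 0.164 = 0.836
¬¬((¬¬ψ ⊕ ¬φ) ⊙ (¬ψ ⊕ (ψ ⊙ ψ))) = 1 − 0.836 = 0.164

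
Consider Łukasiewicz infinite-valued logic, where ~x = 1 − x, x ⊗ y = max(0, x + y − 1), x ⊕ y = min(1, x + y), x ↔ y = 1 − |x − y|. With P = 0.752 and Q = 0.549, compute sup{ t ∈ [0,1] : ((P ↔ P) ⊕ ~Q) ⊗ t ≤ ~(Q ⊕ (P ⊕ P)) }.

P ↔ P = 1 − |0.752 − 0.752| = 1 − 0.000 = 1.000
~Q = 1 − 0.549 = 0.451
(P ↔ P) ⊕ ~Q = min(1, 1.000 + 0.451) = min(1, 1.451) = 1.000
So the left factor is (P ↔ P) ⊕ ~Q = 1.000.
P ⊕ P = min(1, 0.752 + 0.752) = min(1, 1.504) = 1.000
Q ⊕ (P ⊕ P) = min(1, 0.549 + 1.000) = min(1, 1.549) = 1.000
~(Q ⊕ (P ⊕ P)) = 1 − 1.000 = 0.000
So the right-hand bound is ~(Q ⊕ (P ⊕ P)) = 0.000.
The residuum of the Łukasiewicz t-norm gives the supremum: min(1, 1 − 1.000 + 0.000).
1 − 1.000 + 0.000 = 0.000, so t = min(1, 0.000) = 0.000.
Check: 1.000 ⊗ 0.000 = max(0, 0.000) = 0.000 ≤ 0.000.

0.000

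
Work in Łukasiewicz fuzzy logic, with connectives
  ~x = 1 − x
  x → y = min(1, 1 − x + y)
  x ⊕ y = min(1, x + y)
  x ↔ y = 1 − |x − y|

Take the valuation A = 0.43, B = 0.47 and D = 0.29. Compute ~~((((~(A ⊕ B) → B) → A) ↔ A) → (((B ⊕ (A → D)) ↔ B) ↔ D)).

A ⊕ B = min(1, 0.43 + 0.47) = min(1, 0.90) = 0.90
~(A ⊕ B) = 1 − 0.90 = 0.10
~(A ⊕ B) → B = min(1, 1 − 0.10 + 0.47) = min(1, 1.37) = 1.00
(~(A ⊕ B) → B) → A = min(1, 1 − 1.00 + 0.43) = min(1, 0.43) = 0.43
((~(A ⊕ B) → B) → A) ↔ A = 1 − |0.43 − 0.43| = 1 − 0.00 = 1.00
A → D = min(1, 1 − 0.43 + 0.29) = min(1, 0.86) = 0.86
B ⊕ (A → D) = min(1, 0.47 + 0.86) = min(1, 1.33) = 1.00
(B ⊕ (A → D)) ↔ B = 1 − |1.00 − 0.47| = 1 − 0.53 = 0.47
((B ⊕ (A → D)) ↔ B) ↔ D = 1 − |0.47 − 0.29| = 1 − 0.18 = 0.82
(((~(A ⊕ B) → B) → A) ↔ A) → (((B ⊕ (A → D)) ↔ B) ↔ D) = min(1, 1 − 1.00 + 0.82) = min(1, 0.82) = 0.82
~((((~(A ⊕ B) → B) → A) ↔ A) → (((B ⊕ (A → D)) ↔ B) ↔ D)) = 1 − 0.82 = 0.18
~~((((~(A ⊕ B) → B) → A) ↔ A) → (((B ⊕ (A → D)) ↔ B) ↔ D)) = 1 − 0.18 = 0.82

0.82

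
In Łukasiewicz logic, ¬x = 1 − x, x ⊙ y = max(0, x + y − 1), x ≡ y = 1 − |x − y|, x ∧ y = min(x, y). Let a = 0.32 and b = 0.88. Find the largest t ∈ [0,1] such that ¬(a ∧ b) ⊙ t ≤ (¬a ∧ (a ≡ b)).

0.76

a ∧ b = min(0.32, 0.88) = 0.32
¬(a ∧ b) = 1 − 0.32 = 0.68
So the left factor is ¬(a ∧ b) = 0.68.
¬a = 1 − 0.32 = 0.68
a ≡ b = 1 − |0.32 − 0.88| = 1 − 0.56 = 0.44
¬a ∧ (a ≡ b) = min(0.68, 0.44) = 0.44
So the right-hand bound is ¬a ∧ (a ≡ b) = 0.44.
The residuum of the Łukasiewicz t-norm gives the supremum: min(1, 1 − 0.68 + 0.44).
1 − 0.68 + 0.44 = 0.76, so t = min(1, 0.76) = 0.76.
Check: 0.68 ⊙ 0.76 = max(0, 0.44) = 0.44 ≤ 0.44.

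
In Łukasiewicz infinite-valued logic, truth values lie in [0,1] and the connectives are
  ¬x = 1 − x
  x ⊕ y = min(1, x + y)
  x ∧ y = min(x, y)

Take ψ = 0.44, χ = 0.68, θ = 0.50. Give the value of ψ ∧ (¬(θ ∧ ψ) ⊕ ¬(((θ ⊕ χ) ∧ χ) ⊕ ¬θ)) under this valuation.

θ ∧ ψ = min(0.50, 0.44) = 0.44
¬(θ ∧ ψ) = 1 − 0.44 = 0.56
θ ⊕ χ = min(1, 0.50 + 0.68) = min(1, 1.18) = 1.00
(θ ⊕ χ) ∧ χ = min(1.00, 0.68) = 0.68
¬θ = 1 − 0.50 = 0.50
((θ ⊕ χ) ∧ χ) ⊕ ¬θ = min(1, 0.68 + 0.50) = min(1, 1.18) = 1.00
¬(((θ ⊕ χ) ∧ χ) ⊕ ¬θ) = 1 − 1.00 = 0.00
¬(θ ∧ ψ) ⊕ ¬(((θ ⊕ χ) ∧ χ) ⊕ ¬θ) = min(1, 0.56 + 0.00) = min(1, 0.56) = 0.56
ψ ∧ (¬(θ ∧ ψ) ⊕ ¬(((θ ⊕ χ) ∧ χ) ⊕ ¬θ)) = min(0.44, 0.56) = 0.44

0.44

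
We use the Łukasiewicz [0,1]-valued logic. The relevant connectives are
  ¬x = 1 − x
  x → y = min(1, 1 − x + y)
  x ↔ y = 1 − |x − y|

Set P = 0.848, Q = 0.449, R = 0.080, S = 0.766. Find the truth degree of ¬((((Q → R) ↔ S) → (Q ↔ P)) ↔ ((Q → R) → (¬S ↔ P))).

Q → R = min(1, 1 − 0.449 + 0.080) = min(1, 0.631) = 0.631
(Q → R) ↔ S = 1 − |0.631 − 0.766| = 1 − 0.135 = 0.865
Q ↔ P = 1 − |0.449 − 0.848| = 1 − 0.399 = 0.601
((Q → R) ↔ S) → (Q ↔ P) = min(1, 1 − 0.865 + 0.601) = min(1, 0.736) = 0.736
¬S = 1 − 0.766 = 0.234
¬S ↔ P = 1 − |0.234 − 0.848| = 1 − 0.614 = 0.386
(Q → R) → (¬S ↔ P) = min(1, 1 − 0.631 + 0.386) = min(1, 0.755) = 0.755
(((Q → R) ↔ S) → (Q ↔ P)) ↔ ((Q → R) → (¬S ↔ P)) = 1 − |0.736 − 0.755| = 1 − 0.019 = 0.981
¬((((Q → R) ↔ S) → (Q ↔ P)) ↔ ((Q → R) → (¬S ↔ P))) = 1 − 0.981 = 0.019

0.019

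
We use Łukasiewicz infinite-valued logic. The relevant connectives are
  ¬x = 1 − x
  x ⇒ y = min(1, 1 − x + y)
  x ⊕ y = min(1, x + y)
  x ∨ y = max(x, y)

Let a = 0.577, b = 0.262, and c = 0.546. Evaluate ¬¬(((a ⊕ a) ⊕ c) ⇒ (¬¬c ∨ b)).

a ⊕ a = min(1, 0.577 + 0.577) = min(1, 1.154) = 1.000
(a ⊕ a) ⊕ c = min(1, 1.000 + 0.546) = min(1, 1.546) = 1.000
¬c = 1 − 0.546 = 0.454
¬¬c = 1 − 0.454 = 0.546
¬¬c ∨ b = max(0.546, 0.262) = 0.546
((a ⊕ a) ⊕ c) ⇒ (¬¬c ∨ b) = min(1, 1 − 1.000 + 0.546) = min(1, 0.546) = 0.546
¬(((a ⊕ a) ⊕ c) ⇒ (¬¬c ∨ b)) = 1 − 0.546 = 0.454
¬¬(((a ⊕ a) ⊕ c) ⇒ (¬¬c ∨ b)) = 1 − 0.454 = 0.546

0.546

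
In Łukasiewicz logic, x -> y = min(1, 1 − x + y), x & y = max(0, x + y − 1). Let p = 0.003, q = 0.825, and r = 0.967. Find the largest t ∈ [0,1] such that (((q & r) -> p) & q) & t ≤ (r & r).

q & r = max(0, 0.825 + 0.967 − 1) = max(0, 0.792) = 0.792
(q & r) -> p = min(1, 1 − 0.792 + 0.003) = min(1, 0.211) = 0.211
((q & r) -> p) & q = max(0, 0.211 + 0.825 − 1) = max(0, 0.036) = 0.036
So the left factor is ((q & r) -> p) & q = 0.036.
r & r = max(0, 0.967 + 0.967 − 1) = max(0, 0.934) = 0.934
So the right-hand bound is r & r = 0.934.
The residuum of the Łukasiewicz t-norm gives the supremum: min(1, 1 − 0.036 + 0.934).
1 − 0.036 + 0.934 = 1.898, so t = min(1, 1.898) = 1.000.
Check: 0.036 & 1.000 = max(0, 0.036) = 0.036 ≤ 0.934.

1.000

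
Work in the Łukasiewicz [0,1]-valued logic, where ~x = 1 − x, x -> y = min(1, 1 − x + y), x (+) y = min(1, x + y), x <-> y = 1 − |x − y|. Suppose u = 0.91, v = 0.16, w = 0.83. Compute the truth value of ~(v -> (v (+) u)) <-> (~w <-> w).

v (+) u = min(1, 0.16 + 0.91) = min(1, 1.07) = 1.00
v -> (v (+) u) = min(1, 1 − 0.16 + 1.00) = min(1, 1.84) = 1.00
~(v -> (v (+) u)) = 1 − 1.00 = 0.00
~w = 1 − 0.83 = 0.17
~w <-> w = 1 − |0.17 − 0.83| = 1 − 0.66 = 0.34
~(v -> (v (+) u)) <-> (~w <-> w) = 1 − |0.00 − 0.34| = 1 − 0.34 = 0.66

0.66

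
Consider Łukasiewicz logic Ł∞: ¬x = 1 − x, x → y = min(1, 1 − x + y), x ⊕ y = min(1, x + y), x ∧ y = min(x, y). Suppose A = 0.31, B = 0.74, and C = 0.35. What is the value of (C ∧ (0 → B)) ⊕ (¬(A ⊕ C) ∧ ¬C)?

0 → B = min(1, 1 − 0.00 + 0.74) = min(1, 1.74) = 1.00
C ∧ (0 → B) = min(0.35, 1.00) = 0.35
A ⊕ C = min(1, 0.31 + 0.35) = min(1, 0.66) = 0.66
¬(A ⊕ C) = 1 − 0.66 = 0.34
¬C = 1 − 0.35 = 0.65
¬(A ⊕ C) ∧ ¬C = min(0.34, 0.65) = 0.34
(C ∧ (0 → B)) ⊕ (¬(A ⊕ C) ∧ ¬C) = min(1, 0.35 + 0.34) = min(1, 0.69) = 0.69

0.69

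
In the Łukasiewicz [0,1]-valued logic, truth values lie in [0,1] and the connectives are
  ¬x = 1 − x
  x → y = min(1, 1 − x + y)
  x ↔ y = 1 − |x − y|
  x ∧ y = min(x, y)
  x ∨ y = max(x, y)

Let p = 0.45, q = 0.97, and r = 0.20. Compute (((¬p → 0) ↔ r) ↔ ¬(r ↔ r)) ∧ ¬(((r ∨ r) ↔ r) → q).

0.03

¬p = 1 − 0.45 = 0.55
¬p → 0 = min(1, 1 − 0.55 + 0.00) = min(1, 0.45) = 0.45
(¬p → 0) ↔ r = 1 − |0.45 − 0.20| = 1 − 0.25 = 0.75
r ↔ r = 1 − |0.20 − 0.20| = 1 − 0.00 = 1.00
¬(r ↔ r) = 1 − 1.00 = 0.00
((¬p → 0) ↔ r) ↔ ¬(r ↔ r) = 1 − |0.75 − 0.00| = 1 − 0.75 = 0.25
r ∨ r = max(0.20, 0.20) = 0.20
(r ∨ r) ↔ r = 1 − |0.20 − 0.20| = 1 − 0.00 = 1.00
((r ∨ r) ↔ r) → q = min(1, 1 − 1.00 + 0.97) = min(1, 0.97) = 0.97
¬(((r ∨ r) ↔ r) → q) = 1 − 0.97 = 0.03
(((¬p → 0) ↔ r) ↔ ¬(r ↔ r)) ∧ ¬(((r ∨ r) ↔ r) → q) = min(0.25, 0.03) = 0.03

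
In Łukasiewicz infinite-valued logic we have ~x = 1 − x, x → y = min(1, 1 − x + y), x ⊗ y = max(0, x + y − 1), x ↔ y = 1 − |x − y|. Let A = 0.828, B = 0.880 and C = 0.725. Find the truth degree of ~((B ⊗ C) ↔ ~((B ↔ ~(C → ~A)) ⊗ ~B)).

0.395

B ⊗ C = max(0, 0.880 + 0.725 − 1) = max(0, 0.605) = 0.605
~A = 1 − 0.828 = 0.172
C → ~A = min(1, 1 − 0.725 + 0.172) = min(1, 0.447) = 0.447
~(C → ~A) = 1 − 0.447 = 0.553
B ↔ ~(C → ~A) = 1 − |0.880 − 0.553| = 1 − 0.327 = 0.673
~B = 1 − 0.880 = 0.120
(B ↔ ~(C → ~A)) ⊗ ~B = max(0, 0.673 + 0.120 − 1) = max(0, -0.207) = 0.000
~((B ↔ ~(C → ~A)) ⊗ ~B) = 1 − 0.000 = 1.000
(B ⊗ C) ↔ ~((B ↔ ~(C → ~A)) ⊗ ~B) = 1 − |0.605 − 1.000| = 1 − 0.395 = 0.605
~((B ⊗ C) ↔ ~((B ↔ ~(C → ~A)) ⊗ ~B)) = 1 − 0.605 = 0.395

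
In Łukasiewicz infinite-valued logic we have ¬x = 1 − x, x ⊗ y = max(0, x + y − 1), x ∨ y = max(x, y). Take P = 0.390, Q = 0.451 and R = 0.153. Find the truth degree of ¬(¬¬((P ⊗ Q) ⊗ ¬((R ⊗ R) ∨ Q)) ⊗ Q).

1.000

P ⊗ Q = max(0, 0.390 + 0.451 − 1) = max(0, -0.159) = 0.000
R ⊗ R = max(0, 0.153 + 0.153 − 1) = max(0, -0.694) = 0.000
(R ⊗ R) ∨ Q = max(0.000, 0.451) = 0.451
¬((R ⊗ R) ∨ Q) = 1 − 0.451 = 0.549
(P ⊗ Q) ⊗ ¬((R ⊗ R) ∨ Q) = max(0, 0.000 + 0.549 − 1) = max(0, -0.451) = 0.000
¬((P ⊗ Q) ⊗ ¬((R ⊗ R) ∨ Q)) = 1 − 0.000 = 1.000
¬¬((P ⊗ Q) ⊗ ¬((R ⊗ R) ∨ Q)) = 1 − 1.000 = 0.000
¬¬((P ⊗ Q) ⊗ ¬((R ⊗ R) ∨ Q)) ⊗ Q = max(0, 0.000 + 0.451 − 1) = max(0, -0.549) = 0.000
¬(¬¬((P ⊗ Q) ⊗ ¬((R ⊗ R) ∨ Q)) ⊗ Q) = 1 − 0.000 = 1.000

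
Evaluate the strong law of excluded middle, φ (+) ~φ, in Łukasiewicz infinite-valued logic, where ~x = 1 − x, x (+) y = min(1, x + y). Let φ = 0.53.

~φ = 1 − 0.53 = 0.47
φ (+) ~φ = min(1, 0.53 + 0.47) = min(1, 1.00) = 1.00
(As expected: always 1 in Ł∞ since a ⊕ (1−a) = 1.)

1.00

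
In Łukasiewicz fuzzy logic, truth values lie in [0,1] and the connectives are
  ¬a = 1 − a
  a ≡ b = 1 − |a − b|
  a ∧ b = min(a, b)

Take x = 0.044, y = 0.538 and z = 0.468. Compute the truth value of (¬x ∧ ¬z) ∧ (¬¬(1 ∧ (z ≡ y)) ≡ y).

0.532

¬x = 1 − 0.044 = 0.956
¬z = 1 − 0.468 = 0.532
¬x ∧ ¬z = min(0.956, 0.532) = 0.532
z ≡ y = 1 − |0.468 − 0.538| = 1 − 0.070 = 0.930
1 ∧ (z ≡ y) = min(1.000, 0.930) = 0.930
¬(1 ∧ (z ≡ y)) = 1 − 0.930 = 0.070
¬¬(1 ∧ (z ≡ y)) = 1 − 0.070 = 0.930
¬¬(1 ∧ (z ≡ y)) ≡ y = 1 − |0.930 − 0.538| = 1 − 0.392 = 0.608
(¬x ∧ ¬z) ∧ (¬¬(1 ∧ (z ≡ y)) ≡ y) = min(0.532, 0.608) = 0.532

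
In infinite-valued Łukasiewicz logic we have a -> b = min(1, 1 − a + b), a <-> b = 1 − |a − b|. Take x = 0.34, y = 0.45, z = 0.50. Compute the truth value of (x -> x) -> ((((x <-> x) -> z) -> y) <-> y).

0.50

x -> x = min(1, 1 − 0.34 + 0.34) = min(1, 1.00) = 1.00
x <-> x = 1 − |0.34 − 0.34| = 1 − 0.00 = 1.00
(x <-> x) -> z = min(1, 1 − 1.00 + 0.50) = min(1, 0.50) = 0.50
((x <-> x) -> z) -> y = min(1, 1 − 0.50 + 0.45) = min(1, 0.95) = 0.95
(((x <-> x) -> z) -> y) <-> y = 1 − |0.95 − 0.45| = 1 − 0.50 = 0.50
(x -> x) -> ((((x <-> x) -> z) -> y) <-> y) = min(1, 1 − 1.00 + 0.50) = min(1, 0.50) = 0.50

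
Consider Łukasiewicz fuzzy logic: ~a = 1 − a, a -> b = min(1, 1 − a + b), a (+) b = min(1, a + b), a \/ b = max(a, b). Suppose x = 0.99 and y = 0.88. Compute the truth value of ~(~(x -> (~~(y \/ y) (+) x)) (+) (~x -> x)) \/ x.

y \/ y = max(0.88, 0.88) = 0.88
~(y \/ y) = 1 − 0.88 = 0.12
~~(y \/ y) = 1 − 0.12 = 0.88
~~(y \/ y) (+) x = min(1, 0.88 + 0.99) = min(1, 1.87) = 1.00
x -> (~~(y \/ y) (+) x) = min(1, 1 − 0.99 + 1.00) = min(1, 1.01) = 1.00
~(x -> (~~(y \/ y) (+) x)) = 1 − 1.00 = 0.00
~x = 1 − 0.99 = 0.01
~x -> x = min(1, 1 − 0.01 + 0.99) = min(1, 1.98) = 1.00
~(x -> (~~(y \/ y) (+) x)) (+) (~x -> x) = min(1, 0.00 + 1.00) = min(1, 1.00) = 1.00
~(~(x -> (~~(y \/ y) (+) x)) (+) (~x -> x)) = 1 − 1.00 = 0.00
~(~(x -> (~~(y \/ y) (+) x)) (+) (~x -> x)) \/ x = max(0.00, 0.99) = 0.99

0.99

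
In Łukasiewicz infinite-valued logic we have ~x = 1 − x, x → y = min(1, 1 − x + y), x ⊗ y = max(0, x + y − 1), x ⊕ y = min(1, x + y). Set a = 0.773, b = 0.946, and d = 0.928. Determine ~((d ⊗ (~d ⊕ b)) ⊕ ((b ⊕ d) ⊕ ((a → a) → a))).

~d = 1 − 0.928 = 0.072
~d ⊕ b = min(1, 0.072 + 0.946) = min(1, 1.018) = 1.000
d ⊗ (~d ⊕ b) = max(0, 0.928 + 1.000 − 1) = max(0, 0.928) = 0.928
b ⊕ d = min(1, 0.946 + 0.928) = min(1, 1.874) = 1.000
a → a = min(1, 1 − 0.773 + 0.773) = min(1, 1.000) = 1.000
(a → a) → a = min(1, 1 − 1.000 + 0.773) = min(1, 0.773) = 0.773
(b ⊕ d) ⊕ ((a → a) → a) = min(1, 1.000 + 0.773) = min(1, 1.773) = 1.000
(d ⊗ (~d ⊕ b)) ⊕ ((b ⊕ d) ⊕ ((a → a) → a)) = min(1, 0.928 + 1.000) = min(1, 1.928) = 1.000
~((d ⊗ (~d ⊕ b)) ⊕ ((b ⊕ d) ⊕ ((a → a) → a))) = 1 − 1.000 = 0.000

0.000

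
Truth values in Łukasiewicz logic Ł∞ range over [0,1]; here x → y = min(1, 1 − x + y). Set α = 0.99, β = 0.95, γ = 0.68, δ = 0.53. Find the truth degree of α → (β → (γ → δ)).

γ → δ = min(1, 1 − 0.68 + 0.53) = min(1, 0.85) = 0.85
β → (γ → δ) = min(1, 1 − 0.95 + 0.85) = min(1, 0.90) = 0.90
α → (β → (γ → δ)) = min(1, 1 − 0.99 + 0.90) = min(1, 0.91) = 0.91

0.91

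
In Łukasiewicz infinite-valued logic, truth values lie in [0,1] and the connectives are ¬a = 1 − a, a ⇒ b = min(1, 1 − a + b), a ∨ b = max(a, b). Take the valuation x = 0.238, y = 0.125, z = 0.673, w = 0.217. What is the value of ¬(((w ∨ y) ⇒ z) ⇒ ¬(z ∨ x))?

w ∨ y = max(0.217, 0.125) = 0.217
(w ∨ y) ⇒ z = min(1, 1 − 0.217 + 0.673) = min(1, 1.456) = 1.000
z ∨ x = max(0.673, 0.238) = 0.673
¬(z ∨ x) = 1 − 0.673 = 0.327
((w ∨ y) ⇒ z) ⇒ ¬(z ∨ x) = min(1, 1 − 1.000 + 0.327) = min(1, 0.327) = 0.327
¬(((w ∨ y) ⇒ z) ⇒ ¬(z ∨ x)) = 1 − 0.327 = 0.673

0.673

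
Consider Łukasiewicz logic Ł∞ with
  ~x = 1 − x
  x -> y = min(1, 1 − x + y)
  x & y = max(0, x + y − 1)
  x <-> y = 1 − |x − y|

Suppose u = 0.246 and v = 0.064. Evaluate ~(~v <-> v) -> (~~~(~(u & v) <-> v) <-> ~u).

0.946

~v = 1 − 0.064 = 0.936
~v <-> v = 1 − |0.936 − 0.064| = 1 − 0.872 = 0.128
~(~v <-> v) = 1 − 0.128 = 0.872
u & v = max(0, 0.246 + 0.064 − 1) = max(0, -0.690) = 0.000
~(u & v) = 1 − 0.000 = 1.000
~(u & v) <-> v = 1 − |1.000 − 0.064| = 1 − 0.936 = 0.064
~(~(u & v) <-> v) = 1 − 0.064 = 0.936
~~(~(u & v) <-> v) = 1 − 0.936 = 0.064
~~~(~(u & v) <-> v) = 1 − 0.064 = 0.936
~u = 1 − 0.246 = 0.754
~~~(~(u & v) <-> v) <-> ~u = 1 − |0.936 − 0.754| = 1 − 0.182 = 0.818
~(~v <-> v) -> (~~~(~(u & v) <-> v) <-> ~u) = min(1, 1 − 0.872 + 0.818) = min(1, 0.946) = 0.946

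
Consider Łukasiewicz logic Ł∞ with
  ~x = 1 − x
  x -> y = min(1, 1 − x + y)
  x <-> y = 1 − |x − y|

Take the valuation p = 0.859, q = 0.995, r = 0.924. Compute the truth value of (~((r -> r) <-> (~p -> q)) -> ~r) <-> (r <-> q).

r -> r = min(1, 1 − 0.924 + 0.924) = min(1, 1.000) = 1.000
~p = 1 − 0.859 = 0.141
~p -> q = min(1, 1 − 0.141 + 0.995) = min(1, 1.854) = 1.000
(r -> r) <-> (~p -> q) = 1 − |1.000 − 1.000| = 1 − 0.000 = 1.000
~((r -> r) <-> (~p -> q)) = 1 − 1.000 = 0.000
~r = 1 − 0.924 = 0.076
~((r -> r) <-> (~p -> q)) -> ~r = min(1, 1 − 0.000 + 0.076) = min(1, 1.076) = 1.000
r <-> q = 1 − |0.924 − 0.995| = 1 − 0.071 = 0.929
(~((r -> r) <-> (~p -> q)) -> ~r) <-> (r <-> q) = 1 − |1.000 − 0.929| = 1 − 0.071 = 0.929

0.929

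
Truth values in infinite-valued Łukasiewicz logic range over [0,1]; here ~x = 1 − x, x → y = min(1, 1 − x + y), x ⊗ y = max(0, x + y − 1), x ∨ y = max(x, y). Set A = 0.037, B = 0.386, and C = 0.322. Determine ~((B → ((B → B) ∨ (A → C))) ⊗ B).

0.614

B → B = min(1, 1 − 0.386 + 0.386) = min(1, 1.000) = 1.000
A → C = min(1, 1 − 0.037 + 0.322) = min(1, 1.285) = 1.000
(B → B) ∨ (A → C) = max(1.000, 1.000) = 1.000
B → ((B → B) ∨ (A → C)) = min(1, 1 − 0.386 + 1.000) = min(1, 1.614) = 1.000
(B → ((B → B) ∨ (A → C))) ⊗ B = max(0, 1.000 + 0.386 − 1) = max(0, 0.386) = 0.386
~((B → ((B → B) ∨ (A → C))) ⊗ B) = 1 − 0.386 = 0.614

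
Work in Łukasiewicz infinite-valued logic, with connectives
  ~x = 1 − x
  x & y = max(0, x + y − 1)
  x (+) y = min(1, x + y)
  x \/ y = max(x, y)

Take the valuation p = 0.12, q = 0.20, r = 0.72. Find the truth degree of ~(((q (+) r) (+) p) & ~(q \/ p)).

q (+) r = min(1, 0.20 + 0.72) = min(1, 0.92) = 0.92
(q (+) r) (+) p = min(1, 0.92 + 0.12) = min(1, 1.04) = 1.00
q \/ p = max(0.20, 0.12) = 0.20
~(q \/ p) = 1 − 0.20 = 0.80
((q (+) r) (+) p) & ~(q \/ p) = max(0, 1.00 + 0.80 − 1) = max(0, 0.80) = 0.80
~(((q (+) r) (+) p) & ~(q \/ p)) = 1 − 0.80 = 0.20

0.20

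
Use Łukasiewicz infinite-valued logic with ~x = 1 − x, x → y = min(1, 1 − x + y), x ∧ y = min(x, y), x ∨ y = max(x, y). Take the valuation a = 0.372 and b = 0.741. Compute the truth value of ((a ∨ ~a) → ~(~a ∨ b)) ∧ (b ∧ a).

0.372

~a = 1 − 0.372 = 0.628
a ∨ ~a = max(0.372, 0.628) = 0.628
~a ∨ b = max(0.628, 0.741) = 0.741
~(~a ∨ b) = 1 − 0.741 = 0.259
(a ∨ ~a) → ~(~a ∨ b) = min(1, 1 − 0.628 + 0.259) = min(1, 0.631) = 0.631
b ∧ a = min(0.741, 0.372) = 0.372
((a ∨ ~a) → ~(~a ∨ b)) ∧ (b ∧ a) = min(0.631, 0.372) = 0.372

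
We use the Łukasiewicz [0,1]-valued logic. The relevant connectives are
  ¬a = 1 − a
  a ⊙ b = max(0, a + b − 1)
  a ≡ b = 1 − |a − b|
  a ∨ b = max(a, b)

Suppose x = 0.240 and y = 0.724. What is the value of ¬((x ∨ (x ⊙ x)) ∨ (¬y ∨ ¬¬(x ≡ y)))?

x ⊙ x = max(0, 0.240 + 0.240 − 1) = max(0, -0.520) = 0.000
x ∨ (x ⊙ x) = max(0.240, 0.000) = 0.240
¬y = 1 − 0.724 = 0.276
x ≡ y = 1 − |0.240 − 0.724| = 1 − 0.484 = 0.516
¬(x ≡ y) = 1 − 0.516 = 0.484
¬¬(x ≡ y) = 1 − 0.484 = 0.516
¬y ∨ ¬¬(x ≡ y) = max(0.276, 0.516) = 0.516
(x ∨ (x ⊙ x)) ∨ (¬y ∨ ¬¬(x ≡ y)) = max(0.240, 0.516) = 0.516
¬((x ∨ (x ⊙ x)) ∨ (¬y ∨ ¬¬(x ≡ y))) = 1 − 0.516 = 0.484

0.484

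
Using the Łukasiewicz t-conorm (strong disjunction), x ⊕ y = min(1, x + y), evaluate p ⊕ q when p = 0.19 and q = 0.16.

0.35

p ⊕ q = min(1, 0.19 + 0.16) = min(1, 0.35) = 0.35
For comparison, the Gödel t-conorm max(x, y) would give 0.19.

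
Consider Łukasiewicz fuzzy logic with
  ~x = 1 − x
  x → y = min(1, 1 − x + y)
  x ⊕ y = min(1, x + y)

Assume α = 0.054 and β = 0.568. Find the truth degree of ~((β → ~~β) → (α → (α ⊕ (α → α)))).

~β = 1 − 0.568 = 0.432
~~β = 1 − 0.432 = 0.568
β → ~~β = min(1, 1 − 0.568 + 0.568) = min(1, 1.000) = 1.000
α → α = min(1, 1 − 0.054 + 0.054) = min(1, 1.000) = 1.000
α ⊕ (α → α) = min(1, 0.054 + 1.000) = min(1, 1.054) = 1.000
α → (α ⊕ (α → α)) = min(1, 1 − 0.054 + 1.000) = min(1, 1.946) = 1.000
(β → ~~β) → (α → (α ⊕ (α → α))) = min(1, 1 − 1.000 + 1.000) = min(1, 1.000) = 1.000
~((β → ~~β) → (α → (α ⊕ (α → α)))) = 1 − 1.000 = 0.000

0.000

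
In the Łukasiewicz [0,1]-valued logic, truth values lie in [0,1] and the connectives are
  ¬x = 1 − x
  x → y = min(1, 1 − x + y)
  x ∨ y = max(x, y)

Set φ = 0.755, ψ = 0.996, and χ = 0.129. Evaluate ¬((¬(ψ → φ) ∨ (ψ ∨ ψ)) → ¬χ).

0.125

ψ → φ = min(1, 1 − 0.996 + 0.755) = min(1, 0.759) = 0.759
¬(ψ → φ) = 1 − 0.759 = 0.241
ψ ∨ ψ = max(0.996, 0.996) = 0.996
¬(ψ → φ) ∨ (ψ ∨ ψ) = max(0.241, 0.996) = 0.996
¬χ = 1 − 0.129 = 0.871
(¬(ψ → φ) ∨ (ψ ∨ ψ)) → ¬χ = min(1, 1 − 0.996 + 0.871) = min(1, 0.875) = 0.875
¬((¬(ψ → φ) ∨ (ψ ∨ ψ)) → ¬χ) = 1 − 0.875 = 0.125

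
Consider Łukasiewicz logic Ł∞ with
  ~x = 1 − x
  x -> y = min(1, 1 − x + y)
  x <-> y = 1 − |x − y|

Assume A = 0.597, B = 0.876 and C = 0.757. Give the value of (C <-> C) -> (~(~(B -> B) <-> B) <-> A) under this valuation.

C <-> C = 1 − |0.757 − 0.757| = 1 − 0.000 = 1.000
B -> B = min(1, 1 − 0.876 + 0.876) = min(1, 1.000) = 1.000
~(B -> B) = 1 − 1.000 = 0.000
~(B -> B) <-> B = 1 − |0.000 − 0.876| = 1 − 0.876 = 0.124
~(~(B -> B) <-> B) = 1 − 0.124 = 0.876
~(~(B -> B) <-> B) <-> A = 1 − |0.876 − 0.597| = 1 − 0.279 = 0.721
(C <-> C) -> (~(~(B -> B) <-> B) <-> A) = min(1, 1 − 1.000 + 0.721) = min(1, 0.721) = 0.721

0.721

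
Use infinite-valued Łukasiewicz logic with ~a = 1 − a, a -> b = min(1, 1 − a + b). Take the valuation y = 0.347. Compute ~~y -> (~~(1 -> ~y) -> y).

1.000

~y = 1 − 0.347 = 0.653
~~y = 1 − 0.653 = 0.347
1 -> ~y = min(1, 1 − 1.000 + 0.653) = min(1, 0.653) = 0.653
~(1 -> ~y) = 1 − 0.653 = 0.347
~~(1 -> ~y) = 1 − 0.347 = 0.653
~~(1 -> ~y) -> y = min(1, 1 − 0.653 + 0.347) = min(1, 0.694) = 0.694
~~y -> (~~(1 -> ~y) -> y) = min(1, 1 − 0.347 + 0.694) = min(1, 1.347) = 1.000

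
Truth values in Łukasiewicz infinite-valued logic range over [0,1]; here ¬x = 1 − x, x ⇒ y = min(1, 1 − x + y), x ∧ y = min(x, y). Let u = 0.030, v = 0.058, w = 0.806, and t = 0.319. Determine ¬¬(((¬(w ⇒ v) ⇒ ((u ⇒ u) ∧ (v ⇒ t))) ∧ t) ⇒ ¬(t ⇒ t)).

w ⇒ v = min(1, 1 − 0.806 + 0.058) = min(1, 0.252) = 0.252
¬(w ⇒ v) = 1 − 0.252 = 0.748
u ⇒ u = min(1, 1 − 0.030 + 0.030) = min(1, 1.000) = 1.000
v ⇒ t = min(1, 1 − 0.058 + 0.319) = min(1, 1.261) = 1.000
(u ⇒ u) ∧ (v ⇒ t) = min(1.000, 1.000) = 1.000
¬(w ⇒ v) ⇒ ((u ⇒ u) ∧ (v ⇒ t)) = min(1, 1 − 0.748 + 1.000) = min(1, 1.252) = 1.000
(¬(w ⇒ v) ⇒ ((u ⇒ u) ∧ (v ⇒ t))) ∧ t = min(1.000, 0.319) = 0.319
t ⇒ t = min(1, 1 − 0.319 + 0.319) = min(1, 1.000) = 1.000
¬(t ⇒ t) = 1 − 1.000 = 0.000
((¬(w ⇒ v) ⇒ ((u ⇒ u) ∧ (v ⇒ t))) ∧ t) ⇒ ¬(t ⇒ t) = min(1, 1 − 0.319 + 0.000) = min(1, 0.681) = 0.681
¬(((¬(w ⇒ v) ⇒ ((u ⇒ u) ∧ (v ⇒ t))) ∧ t) ⇒ ¬(t ⇒ t)) = 1 − 0.681 = 0.319
¬¬(((¬(w ⇒ v) ⇒ ((u ⇒ u) ∧ (v ⇒ t))) ∧ t) ⇒ ¬(t ⇒ t)) = 1 − 0.319 = 0.681

0.681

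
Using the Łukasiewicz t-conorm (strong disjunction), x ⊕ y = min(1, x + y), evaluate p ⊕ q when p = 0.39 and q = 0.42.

p ⊕ q = min(1, 0.39 + 0.42) = min(1, 0.81) = 0.81
For comparison, the Gödel t-conorm max(x, y) would give 0.42.

0.81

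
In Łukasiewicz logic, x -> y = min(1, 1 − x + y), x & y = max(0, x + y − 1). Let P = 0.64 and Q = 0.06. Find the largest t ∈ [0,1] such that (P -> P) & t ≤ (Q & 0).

0.00

P -> P = min(1, 1 − 0.64 + 0.64) = min(1, 1.00) = 1.00
So the left factor is P -> P = 1.00.
Q & 0 = max(0, 0.06 + 0.00 − 1) = max(0, -0.94) = 0.00
So the right-hand bound is Q & 0 = 0.00.
The residuum of the Łukasiewicz t-norm gives the supremum: min(1, 1 − 1.00 + 0.00).
1 − 1.00 + 0.00 = 0.00, so t = min(1, 0.00) = 0.00.
Check: 1.00 & 0.00 = max(0, 0.00) = 0.00 ≤ 0.00.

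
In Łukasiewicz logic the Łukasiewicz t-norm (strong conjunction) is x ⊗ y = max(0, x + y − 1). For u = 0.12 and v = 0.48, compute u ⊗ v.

u ⊗ v = max(0, 0.12 + 0.48 − 1) = max(0, -0.40) = 0.00
For comparison, the Gödel (minimum) t-norm min(x, y) would give 0.12.

0.00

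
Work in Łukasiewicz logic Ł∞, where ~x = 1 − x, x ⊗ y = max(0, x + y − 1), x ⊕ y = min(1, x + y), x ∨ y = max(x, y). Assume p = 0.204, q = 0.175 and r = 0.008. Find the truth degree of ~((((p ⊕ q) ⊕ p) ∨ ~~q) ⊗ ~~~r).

0.425

p ⊕ q = min(1, 0.204 + 0.175) = min(1, 0.379) = 0.379
(p ⊕ q) ⊕ p = min(1, 0.379 + 0.204) = min(1, 0.583) = 0.583
~q = 1 − 0.175 = 0.825
~~q = 1 − 0.825 = 0.175
((p ⊕ q) ⊕ p) ∨ ~~q = max(0.583, 0.175) = 0.583
~r = 1 − 0.008 = 0.992
~~r = 1 − 0.992 = 0.008
~~~r = 1 − 0.008 = 0.992
(((p ⊕ q) ⊕ p) ∨ ~~q) ⊗ ~~~r = max(0, 0.583 + 0.992 − 1) = max(0, 0.575) = 0.575
~((((p ⊕ q) ⊕ p) ∨ ~~q) ⊗ ~~~r) = 1 − 0.575 = 0.425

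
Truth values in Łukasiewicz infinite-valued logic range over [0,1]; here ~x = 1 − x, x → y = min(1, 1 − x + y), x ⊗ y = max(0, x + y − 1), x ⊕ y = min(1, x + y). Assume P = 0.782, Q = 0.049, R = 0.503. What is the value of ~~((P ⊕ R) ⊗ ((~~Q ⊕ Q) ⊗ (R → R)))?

0.098

P ⊕ R = min(1, 0.782 + 0.503) = min(1, 1.285) = 1.000
~Q = 1 − 0.049 = 0.951
~~Q = 1 − 0.951 = 0.049
~~Q ⊕ Q = min(1, 0.049 + 0.049) = min(1, 0.098) = 0.098
R → R = min(1, 1 − 0.503 + 0.503) = min(1, 1.000) = 1.000
(~~Q ⊕ Q) ⊗ (R → R) = max(0, 0.098 + 1.000 − 1) = max(0, 0.098) = 0.098
(P ⊕ R) ⊗ ((~~Q ⊕ Q) ⊗ (R → R)) = max(0, 1.000 + 0.098 − 1) = max(0, 0.098) = 0.098
~((P ⊕ R) ⊗ ((~~Q ⊕ Q) ⊗ (R → R))) = 1 − 0.098 = 0.902
~~((P ⊕ R) ⊗ ((~~Q ⊕ Q) ⊗ (R → R))) = 1 − 0.902 = 0.098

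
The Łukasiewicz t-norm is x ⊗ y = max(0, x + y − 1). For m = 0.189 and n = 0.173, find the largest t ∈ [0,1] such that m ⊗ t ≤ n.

0.984

The residuum of the Łukasiewicz t-norm gives the supremum: min(1, 1 − 0.189 + 0.173).
1 − 0.189 + 0.173 = 0.984, so t = min(1, 0.984) = 0.984.
Check: 0.189 ⊗ 0.984 = max(0, 0.173) = 0.173 ≤ 0.173.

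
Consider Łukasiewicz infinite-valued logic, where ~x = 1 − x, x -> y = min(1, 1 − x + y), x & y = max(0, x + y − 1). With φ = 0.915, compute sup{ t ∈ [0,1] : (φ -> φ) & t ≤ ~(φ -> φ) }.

0.000

φ -> φ = min(1, 1 − 0.915 + 0.915) = min(1, 1.000) = 1.000
So the left factor is φ -> φ = 1.000.
~(φ -> φ) = 1 − 1.000 = 0.000
So the right-hand bound is ~(φ -> φ) = 0.000.
The residuum of the Łukasiewicz t-norm gives the supremum: min(1, 1 − 1.000 + 0.000).
1 − 1.000 + 0.000 = 0.000, so t = min(1, 0.000) = 0.000.
Check: 1.000 & 0.000 = max(0, 0.000) = 0.000 ≤ 0.000.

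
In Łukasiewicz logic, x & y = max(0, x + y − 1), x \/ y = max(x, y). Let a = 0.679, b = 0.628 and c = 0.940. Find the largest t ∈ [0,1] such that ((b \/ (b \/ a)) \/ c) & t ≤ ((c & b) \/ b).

0.688

b \/ a = max(0.628, 0.679) = 0.679
b \/ (b \/ a) = max(0.628, 0.679) = 0.679
(b \/ (b \/ a)) \/ c = max(0.679, 0.940) = 0.940
So the left factor is (b \/ (b \/ a)) \/ c = 0.940.
c & b = max(0, 0.940 + 0.628 − 1) = max(0, 0.568) = 0.568
(c & b) \/ b = max(0.568, 0.628) = 0.628
So the right-hand bound is (c & b) \/ b = 0.628.
The residuum of the Łukasiewicz t-norm gives the supremum: min(1, 1 − 0.940 + 0.628).
1 − 0.940 + 0.628 = 0.688, so t = min(1, 0.688) = 0.688.
Check: 0.940 & 0.688 = max(0, 0.628) = 0.628 ≤ 0.628.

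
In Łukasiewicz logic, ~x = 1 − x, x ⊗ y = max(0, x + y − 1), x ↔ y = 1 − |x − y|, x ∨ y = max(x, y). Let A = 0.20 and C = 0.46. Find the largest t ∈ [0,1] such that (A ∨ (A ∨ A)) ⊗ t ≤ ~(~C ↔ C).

0.88

A ∨ A = max(0.20, 0.20) = 0.20
A ∨ (A ∨ A) = max(0.20, 0.20) = 0.20
So the left factor is A ∨ (A ∨ A) = 0.20.
~C = 1 − 0.46 = 0.54
~C ↔ C = 1 − |0.54 − 0.46| = 1 − 0.08 = 0.92
~(~C ↔ C) = 1 − 0.92 = 0.08
So the right-hand bound is ~(~C ↔ C) = 0.08.
The residuum of the Łukasiewicz t-norm gives the supremum: min(1, 1 − 0.20 + 0.08).
1 − 0.20 + 0.08 = 0.88, so t = min(1, 0.88) = 0.88.
Check: 0.20 ⊗ 0.88 = max(0, 0.08) = 0.08 ≤ 0.08.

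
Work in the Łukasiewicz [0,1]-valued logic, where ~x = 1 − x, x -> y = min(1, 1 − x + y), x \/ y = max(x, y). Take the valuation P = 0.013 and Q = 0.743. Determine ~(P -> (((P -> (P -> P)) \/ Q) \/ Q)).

0.000

P -> P = min(1, 1 − 0.013 + 0.013) = min(1, 1.000) = 1.000
P -> (P -> P) = min(1, 1 − 0.013 + 1.000) = min(1, 1.987) = 1.000
(P -> (P -> P)) \/ Q = max(1.000, 0.743) = 1.000
((P -> (P -> P)) \/ Q) \/ Q = max(1.000, 0.743) = 1.000
P -> (((P -> (P -> P)) \/ Q) \/ Q) = min(1, 1 − 0.013 + 1.000) = min(1, 1.987) = 1.000
~(P -> (((P -> (P -> P)) \/ Q) \/ Q)) = 1 − 1.000 = 0.000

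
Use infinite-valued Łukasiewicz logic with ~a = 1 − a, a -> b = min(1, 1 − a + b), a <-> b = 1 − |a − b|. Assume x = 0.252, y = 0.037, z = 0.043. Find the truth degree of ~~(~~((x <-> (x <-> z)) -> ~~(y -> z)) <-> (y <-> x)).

0.785

x <-> z = 1 − |0.252 − 0.043| = 1 − 0.209 = 0.791
x <-> (x <-> z) = 1 − |0.252 − 0.791| = 1 − 0.539 = 0.461
y -> z = min(1, 1 − 0.037 + 0.043) = min(1, 1.006) = 1.000
~(y -> z) = 1 − 1.000 = 0.000
~~(y -> z) = 1 − 0.000 = 1.000
(x <-> (x <-> z)) -> ~~(y -> z) = min(1, 1 − 0.461 + 1.000) = min(1, 1.539) = 1.000
~((x <-> (x <-> z)) -> ~~(y -> z)) = 1 − 1.000 = 0.000
~~((x <-> (x <-> z)) -> ~~(y -> z)) = 1 − 0.000 = 1.000
y <-> x = 1 − |0.037 − 0.252| = 1 − 0.215 = 0.785
~~((x <-> (x <-> z)) -> ~~(y -> z)) <-> (y <-> x) = 1 − |1.000 − 0.785| = 1 − 0.215 = 0.785
~(~~((x <-> (x <-> z)) -> ~~(y -> z)) <-> (y <-> x)) = 1 − 0.785 = 0.215
~~(~~((x <-> (x <-> z)) -> ~~(y -> z)) <-> (y <-> x)) = 1 − 0.215 = 0.785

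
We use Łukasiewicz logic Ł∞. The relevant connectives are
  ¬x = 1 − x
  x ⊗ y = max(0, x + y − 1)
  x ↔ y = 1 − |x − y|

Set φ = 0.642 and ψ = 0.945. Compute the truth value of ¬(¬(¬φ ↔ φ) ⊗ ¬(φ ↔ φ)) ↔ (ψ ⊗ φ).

¬φ = 1 − 0.642 = 0.358
¬φ ↔ φ = 1 − |0.358 − 0.642| = 1 − 0.284 = 0.716
¬(¬φ ↔ φ) = 1 − 0.716 = 0.284
φ ↔ φ = 1 − |0.642 − 0.642| = 1 − 0.000 = 1.000
¬(φ ↔ φ) = 1 − 1.000 = 0.000
¬(¬φ ↔ φ) ⊗ ¬(φ ↔ φ) = max(0, 0.284 + 0.000 − 1) = max(0, -0.716) = 0.000
¬(¬(¬φ ↔ φ) ⊗ ¬(φ ↔ φ)) = 1 − 0.000 = 1.000
ψ ⊗ φ = max(0, 0.945 + 0.642 − 1) = max(0, 0.587) = 0.587
¬(¬(¬φ ↔ φ) ⊗ ¬(φ ↔ φ)) ↔ (ψ ⊗ φ) = 1 − |1.000 − 0.587| = 1 − 0.413 = 0.587

0.587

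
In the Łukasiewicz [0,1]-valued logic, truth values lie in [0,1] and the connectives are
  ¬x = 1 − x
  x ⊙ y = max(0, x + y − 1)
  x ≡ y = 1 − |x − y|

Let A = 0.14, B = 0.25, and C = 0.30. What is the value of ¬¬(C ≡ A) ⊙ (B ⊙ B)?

0.00

C ≡ A = 1 − |0.30 − 0.14| = 1 − 0.16 = 0.84
¬(C ≡ A) = 1 − 0.84 = 0.16
¬¬(C ≡ A) = 1 − 0.16 = 0.84
B ⊙ B = max(0, 0.25 + 0.25 − 1) = max(0, -0.50) = 0.00
¬¬(C ≡ A) ⊙ (B ⊙ B) = max(0, 0.84 + 0.00 − 1) = max(0, -0.16) = 0.00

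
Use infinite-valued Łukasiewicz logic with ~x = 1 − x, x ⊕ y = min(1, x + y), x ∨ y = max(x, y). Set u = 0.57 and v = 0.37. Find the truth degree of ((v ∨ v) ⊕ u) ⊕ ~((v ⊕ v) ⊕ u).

0.94

v ∨ v = max(0.37, 0.37) = 0.37
(v ∨ v) ⊕ u = min(1, 0.37 + 0.57) = min(1, 0.94) = 0.94
v ⊕ v = min(1, 0.37 + 0.37) = min(1, 0.74) = 0.74
(v ⊕ v) ⊕ u = min(1, 0.74 + 0.57) = min(1, 1.31) = 1.00
~((v ⊕ v) ⊕ u) = 1 − 1.00 = 0.00
((v ∨ v) ⊕ u) ⊕ ~((v ⊕ v) ⊕ u) = min(1, 0.94 + 0.00) = min(1, 0.94) = 0.94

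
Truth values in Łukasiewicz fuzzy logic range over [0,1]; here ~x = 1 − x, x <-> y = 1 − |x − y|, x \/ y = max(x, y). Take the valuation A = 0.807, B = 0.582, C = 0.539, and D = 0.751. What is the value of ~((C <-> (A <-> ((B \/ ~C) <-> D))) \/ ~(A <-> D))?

~C = 1 − 0.539 = 0.461
B \/ ~C = max(0.582, 0.461) = 0.582
(B \/ ~C) <-> D = 1 − |0.582 − 0.751| = 1 − 0.169 = 0.831
A <-> ((B \/ ~C) <-> D) = 1 − |0.807 − 0.831| = 1 − 0.024 = 0.976
C <-> (A <-> ((B \/ ~C) <-> D)) = 1 − |0.539 − 0.976| = 1 − 0.437 = 0.563
A <-> D = 1 − |0.807 − 0.751| = 1 − 0.056 = 0.944
~(A <-> D) = 1 − 0.944 = 0.056
(C <-> (A <-> ((B \/ ~C) <-> D))) \/ ~(A <-> D) = max(0.563, 0.056) = 0.563
~((C <-> (A <-> ((B \/ ~C) <-> D))) \/ ~(A <-> D)) = 1 − 0.563 = 0.437

0.437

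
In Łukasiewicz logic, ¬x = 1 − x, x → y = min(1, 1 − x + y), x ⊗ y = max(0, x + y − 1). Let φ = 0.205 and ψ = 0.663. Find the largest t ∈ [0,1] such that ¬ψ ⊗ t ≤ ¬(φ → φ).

0.663

¬ψ = 1 − 0.663 = 0.337
So the left factor is ¬ψ = 0.337.
φ → φ = min(1, 1 − 0.205 + 0.205) = min(1, 1.000) = 1.000
¬(φ → φ) = 1 − 1.000 = 0.000
So the right-hand bound is ¬(φ → φ) = 0.000.
The residuum of the Łukasiewicz t-norm gives the supremum: min(1, 1 − 0.337 + 0.000).
1 − 0.337 + 0.000 = 0.663, so t = min(1, 0.663) = 0.663.
Check: 0.337 ⊗ 0.663 = max(0, 0.000) = 0.000 ≤ 0.000.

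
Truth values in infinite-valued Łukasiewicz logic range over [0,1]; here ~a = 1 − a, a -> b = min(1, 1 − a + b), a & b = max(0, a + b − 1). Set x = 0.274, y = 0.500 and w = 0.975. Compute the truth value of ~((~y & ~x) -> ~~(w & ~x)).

~y = 1 − 0.500 = 0.500
~x = 1 − 0.274 = 0.726
~y & ~x = max(0, 0.500 + 0.726 − 1) = max(0, 0.226) = 0.226
w & ~x = max(0, 0.975 + 0.726 − 1) = max(0, 0.701) = 0.701
~(w & ~x) = 1 − 0.701 = 0.299
~~(w & ~x) = 1 − 0.299 = 0.701
(~y & ~x) -> ~~(w & ~x) = min(1, 1 − 0.226 + 0.701) = min(1, 1.475) = 1.000
~((~y & ~x) -> ~~(w & ~x)) = 1 − 1.000 = 0.000

0.000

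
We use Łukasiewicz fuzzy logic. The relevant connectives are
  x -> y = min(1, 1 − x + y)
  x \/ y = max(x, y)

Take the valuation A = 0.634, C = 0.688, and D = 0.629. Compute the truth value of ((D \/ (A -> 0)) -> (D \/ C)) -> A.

0.634

A -> 0 = min(1, 1 − 0.634 + 0.000) = min(1, 0.366) = 0.366
D \/ (A -> 0) = max(0.629, 0.366) = 0.629
D \/ C = max(0.629, 0.688) = 0.688
(D \/ (A -> 0)) -> (D \/ C) = min(1, 1 − 0.629 + 0.688) = min(1, 1.059) = 1.000
((D \/ (A -> 0)) -> (D \/ C)) -> A = min(1, 1 − 1.000 + 0.634) = min(1, 0.634) = 0.634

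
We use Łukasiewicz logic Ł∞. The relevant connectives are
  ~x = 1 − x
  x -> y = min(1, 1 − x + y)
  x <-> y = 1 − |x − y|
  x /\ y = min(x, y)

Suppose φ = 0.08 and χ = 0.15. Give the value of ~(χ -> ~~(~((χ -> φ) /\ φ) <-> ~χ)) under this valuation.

0.00

χ -> φ = min(1, 1 − 0.15 + 0.08) = min(1, 0.93) = 0.93
(χ -> φ) /\ φ = min(0.93, 0.08) = 0.08
~((χ -> φ) /\ φ) = 1 − 0.08 = 0.92
~χ = 1 − 0.15 = 0.85
~((χ -> φ) /\ φ) <-> ~χ = 1 − |0.92 − 0.85| = 1 − 0.07 = 0.93
~(~((χ -> φ) /\ φ) <-> ~χ) = 1 − 0.93 = 0.07
~~(~((χ -> φ) /\ φ) <-> ~χ) = 1 − 0.07 = 0.93
χ -> ~~(~((χ -> φ) /\ φ) <-> ~χ) = min(1, 1 − 0.15 + 0.93) = min(1, 1.78) = 1.00
~(χ -> ~~(~((χ -> φ) /\ φ) <-> ~χ)) = 1 − 1.00 = 0.00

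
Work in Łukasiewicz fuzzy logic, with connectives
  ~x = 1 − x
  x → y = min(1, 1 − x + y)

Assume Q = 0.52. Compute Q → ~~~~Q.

1.00

~Q = 1 − 0.52 = 0.48
~~Q = 1 − 0.48 = 0.52
~~~Q = 1 − 0.52 = 0.48
~~~~Q = 1 − 0.48 = 0.52
Q → ~~~~Q = min(1, 1 − 0.52 + 0.52) = min(1, 1.00) = 1.00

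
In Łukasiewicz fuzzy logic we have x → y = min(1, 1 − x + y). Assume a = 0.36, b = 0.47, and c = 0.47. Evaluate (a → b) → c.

a → b = min(1, 1 − 0.36 + 0.47) = min(1, 1.11) = 1.00
(a → b) → c = min(1, 1 − 1.00 + 0.47) = min(1, 0.47) = 0.47

0.47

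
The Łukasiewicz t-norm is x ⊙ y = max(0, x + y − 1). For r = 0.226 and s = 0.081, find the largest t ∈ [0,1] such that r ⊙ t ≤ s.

0.855

The residuum of the Łukasiewicz t-norm gives the supremum: min(1, 1 − 0.226 + 0.081).
1 − 0.226 + 0.081 = 0.855, so t = min(1, 0.855) = 0.855.
Check: 0.226 ⊙ 0.855 = max(0, 0.081) = 0.081 ≤ 0.081.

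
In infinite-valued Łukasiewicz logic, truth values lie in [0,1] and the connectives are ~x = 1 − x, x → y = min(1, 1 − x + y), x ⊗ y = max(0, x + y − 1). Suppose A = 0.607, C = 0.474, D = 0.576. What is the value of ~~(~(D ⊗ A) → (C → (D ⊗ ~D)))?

D ⊗ A = max(0, 0.576 + 0.607 − 1) = max(0, 0.183) = 0.183
~(D ⊗ A) = 1 − 0.183 = 0.817
~D = 1 − 0.576 = 0.424
D ⊗ ~D = max(0, 0.576 + 0.424 − 1) = max(0, 0.000) = 0.000
C → (D ⊗ ~D) = min(1, 1 − 0.474 + 0.000) = min(1, 0.526) = 0.526
~(D ⊗ A) → (C → (D ⊗ ~D)) = min(1, 1 − 0.817 + 0.526) = min(1, 0.709) = 0.709
~(~(D ⊗ A) → (C → (D ⊗ ~D))) = 1 − 0.709 = 0.291
~~(~(D ⊗ A) → (C → (D ⊗ ~D))) = 1 − 0.291 = 0.709

0.709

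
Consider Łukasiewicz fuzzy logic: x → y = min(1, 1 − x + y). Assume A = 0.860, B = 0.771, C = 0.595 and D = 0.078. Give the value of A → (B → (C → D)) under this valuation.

0.852

C → D = min(1, 1 − 0.595 + 0.078) = min(1, 0.483) = 0.483
B → (C → D) = min(1, 1 − 0.771 + 0.483) = min(1, 0.712) = 0.712
A → (B → (C → D)) = min(1, 1 − 0.860 + 0.712) = min(1, 0.852) = 0.852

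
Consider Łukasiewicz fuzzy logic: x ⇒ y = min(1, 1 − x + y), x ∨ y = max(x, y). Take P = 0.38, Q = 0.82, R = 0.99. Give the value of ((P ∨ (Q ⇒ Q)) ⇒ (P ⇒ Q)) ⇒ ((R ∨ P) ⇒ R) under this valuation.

1.00

Q ⇒ Q = min(1, 1 − 0.82 + 0.82) = min(1, 1.00) = 1.00
P ∨ (Q ⇒ Q) = max(0.38, 1.00) = 1.00
P ⇒ Q = min(1, 1 − 0.38 + 0.82) = min(1, 1.44) = 1.00
(P ∨ (Q ⇒ Q)) ⇒ (P ⇒ Q) = min(1, 1 − 1.00 + 1.00) = min(1, 1.00) = 1.00
R ∨ P = max(0.99, 0.38) = 0.99
(R ∨ P) ⇒ R = min(1, 1 − 0.99 + 0.99) = min(1, 1.00) = 1.00
((P ∨ (Q ⇒ Q)) ⇒ (P ⇒ Q)) ⇒ ((R ∨ P) ⇒ R) = min(1, 1 − 1.00 + 1.00) = min(1, 1.00) = 1.00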